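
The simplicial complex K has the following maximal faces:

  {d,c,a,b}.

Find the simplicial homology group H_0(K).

H_0 = Z.

Fix the vertex order a < b < c < d and write every simplex with vertices in increasing order. Then dim K = 3 and the simplices of K are:

  0-simplices (4): a, b, c, d
  1-simplices (6): ab, ac, ad, bc, bd, cd
  2-simplices (4): abc, abd, acd, bcd
  3-simplices (1): abcd

so the chain groups are C_0 ≅ Z^4, C_1 ≅ Z^6, C_2 ≅ Z^4, C_3 ≅ Z^1.

Boundary ∂_1: C_1 → C_0 maps an edge to its endpoints' difference, ∂[p,q] = q − p.
This gives a 4×6 integer matrix of rank 3; reducing to Smith normal form yields diagonal entries (1,1,1).

The boundary map ∂_2: C_2 → C_1 sends each 2-simplex [p,q,r] to [q,r] − [p,r] + [p,q]. For instance
  ∂abc = bc − ac + ab,
  ∂bcd = cd − bd + bc.
As a 6×4 matrix over Z this has rank 3, with invariant factors (1,1,1).

∂_3: C_3 → C_2 sends each 3-simplex σ to the alternating sum Σ_i (−1)^i (σ with its i-th vertex removed). For instance
  ∂abcd = bcd − acd + abd − abc.
The resulting 4×1 matrix has rank 1, and its Smith normal form has invariant factors (1).

Computing H_k = (kernel of ∂_k) / (image of ∂_{k+1}):

  H_0: rank C_0 − rank ∂_1 = 4 − 3 = 1, and the invariant factors of ∂_1 are all 1, so H_0 ≅ Z.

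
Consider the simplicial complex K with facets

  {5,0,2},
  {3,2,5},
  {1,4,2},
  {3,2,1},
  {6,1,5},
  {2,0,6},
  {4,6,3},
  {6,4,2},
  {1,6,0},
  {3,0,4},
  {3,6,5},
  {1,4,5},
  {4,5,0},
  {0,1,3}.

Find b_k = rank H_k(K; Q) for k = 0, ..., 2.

b_0 = 1, b_1 = 2, b_2 = 1.

Order the vertices as 0 < 1 < 2 < 3 < 4 < 5 < 6. Listing each simplex with vertices in this order, K has dimension 2 with simplices:

  0-simplices (7): [0], [1], [2], [3], [4], [5], [6]
  1-simplices (21): [0,1], [0,2], [0,3], [0,4], [0,5], [0,6], [1,2], [1,3], [1,4], [1,5], [1,6], [2,3], [2,4], [2,5], [2,6], [3,4], [3,5], [3,6], [4,5], [4,6], [5,6]
  2-simplices (14): [0,1,3], [0,1,6], [0,2,5], [0,2,6], [0,3,4], [0,4,5], [1,2,3], [1,2,4], [1,4,5], [1,5,6], [2,3,5], [2,4,6], [3,4,6], [3,5,6]

so the chain groups are C_0 ≅ Z^7, C_1 ≅ Z^21, C_2 ≅ Z^14.

∂_1: C_1 → C_0 sends each edge [p,q] (with p < q) to q − p. For instance
  ∂[0,1] = [1] − [0].
The resulting 7×21 matrix has rank 6, and its Smith normal form has invariant factors (1,1,1,1,1,1).

∂_2: C_2 → C_1 sends each 2-simplex [p,q,r] to [q,r] − [p,r] + [p,q]. For instance
  ∂[3,5,6] = [5,6] − [3,6] + [3,5],
  ∂[2,4,6] = [4,6] − [2,6] + [2,4].
This gives a 21×14 integer matrix of rank 13; reducing to Smith normal form yields diagonal entries (1,1,1,1,1,1,1,1,1,1,1,1,1).

From H_k ≅ ker(∂_k) / im(∂_{k+1}) we obtain:

  H_0: rank C_0 − rank ∂_1 = 7 − 6 = 1, and the invariant factors of ∂_1 are all 1, so H_0 = Z.
  H_1: rank ker ∂_1 − rank ∂_2 = (21 − 6) − 13 = 2, and the invariant factors of ∂_2 are all 1, so H_1 = Z^2.
  H_2: rank ker ∂_2 − rank ∂_3 = (14 − 13) − 0 = 1, and there is no ∂_3, so H_2 = Z.

Hence the Betti numbers are b_0 = 1, b_1 = 2, b_2 = 1.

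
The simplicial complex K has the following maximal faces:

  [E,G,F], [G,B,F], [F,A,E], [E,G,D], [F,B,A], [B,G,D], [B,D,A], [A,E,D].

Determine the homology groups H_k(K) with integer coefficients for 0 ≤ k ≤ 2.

Order the vertices as A < B < D < E < F < G. Listing each simplex with vertices in this order, K has dimension 2 with simplices:

  0-simplices (6): A, B, D, E, F, G
  1-simplices (12): AB, AD, AE, AF, BD, BF, BG, DE, DG, EF, EG, FG
  2-simplices (8): ABD, ABF, ADE, AEF, BDG, BFG, DEG, EFG

Hence C_0 ≅ Z^6, C_1 ≅ Z^12, C_2 ≅ Z^8.

Boundary ∂_1: C_1 → C_0 sends each edge [p,q] (with p < q) to q − p. For instance
  ∂FG = G − F.
As a 6×12 matrix over Z this has rank 5, with invariant factors (1,1,1,1,1).

The boundary map ∂_2: C_2 → C_1 maps a triangle to the signed sum of its edges. For instance
  ∂BDG = DG − BG + BD,
  ∂ADE = DE − AE + AD.
The 12×8 boundary matrix has rank 7 and Smith normal form diag(1,1,1,1,1,1,1).

From H_k ≅ ker(∂_k) / im(∂_{k+1}) we obtain:

  H_0: rank C_0 − rank ∂_1 = 6 − 5 = 1, and the invariant factors of ∂_1 are all 1, so H_0 ≅ Z.
  H_1: rank ker ∂_1 − rank ∂_2 = (12 − 5) − 7 = 0, and the invariant factors of ∂_2 are all 1, so H_1 ≅ 0.
  H_2: rank ker ∂_2 − rank ∂_3 = (8 − 7) − 0 = 1, and there is no ∂_3, so H_2 ≅ Z.

As a check, the Euler characteristic is 6 − 12 + 8 = 2, which agrees with 1 − 0 + 1 = 2.

H_0 = Z,  H_1 = 0,  H_2 = Z.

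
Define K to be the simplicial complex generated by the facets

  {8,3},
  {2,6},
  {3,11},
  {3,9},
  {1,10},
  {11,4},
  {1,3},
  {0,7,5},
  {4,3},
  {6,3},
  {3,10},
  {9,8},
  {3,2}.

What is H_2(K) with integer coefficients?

Order the vertices as 0 < 1 < 2 < 3 < 4 < 5 < 6 < 7 < 8 < 9 < 10 < 11. Listing each simplex with vertices in this order, K has dimension 2 with simplices:

  0-simplices (12): [0], [1], [2], [3], [4], [5], [6], [7], [8], [9], [10], [11]
  1-simplices (15): [0,5], [0,7], [1,3], [1,10], [2,3], [2,6], [3,4], [3,6], [3,8], [3,9], [3,10], [3,11], [4,11], [5,7], [8,9]
  2-simplices (1): [0,5,7]

Hence C_0 ≅ Z^12, C_1 ≅ Z^15, C_2 ≅ Z^1.

Boundary ∂_1: C_1 → C_0 maps an edge to its endpoints' difference, ∂[p,q] = q − p.
As a 12×15 matrix over Z this has rank 10, with invariant factors (1,1,1,1,1,1,1,1,1,1).

Boundary ∂_2: C_2 → C_1 maps a triangle to the signed sum of its edges. For instance
  ∂[0,5,7] = [5,7] − [0,7] + [0,5].
This gives a 15×1 integer matrix of rank 1; reducing to Smith normal form yields diagonal entries (1).

Now H_k = ker ∂_k / im ∂_{k+1}, so:

  H_2: rank ker ∂_2 − rank ∂_3 = (1 − 1) − 0 = 0, and there is no ∂_3, so H_2 ≅ 0.

H_2 ≅ 0.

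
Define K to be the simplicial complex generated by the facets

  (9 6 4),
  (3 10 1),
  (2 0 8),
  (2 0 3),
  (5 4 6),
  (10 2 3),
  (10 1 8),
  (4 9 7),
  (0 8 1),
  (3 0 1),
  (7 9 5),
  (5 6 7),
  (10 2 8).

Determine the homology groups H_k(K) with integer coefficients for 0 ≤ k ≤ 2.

H_0 ≅ Z^2,  H_1 ≅ Z,  H_2 ≅ Z.

Fix the vertex order 0 < 1 < 2 < 3 < 4 < 5 < 6 < 7 < 8 < 9 < 10 and write every simplex with vertices in increasing order. Then dim K = 2 and the simplices of K are:

  0-simplices (11): [0], [1], [2], [3], [4], [5], [6], [7], [8], [9], [10]
  1-simplices (22): [0,1], [0,2], [0,3], [0,8], [1,3], [1,8], [1,10], [2,3], [2,8], [2,10], [3,10], [4,5], [4,6], [4,7], [4,9], [5,6], [5,7], [5,9], [6,7], [6,9], [7,9], [8,10]
  2-simplices (13): [0,1,3], [0,1,8], [0,2,3], [0,2,8], [1,3,10], [1,8,10], [2,3,10], [2,8,10], [4,5,6], [4,6,9], [4,7,9], [5,6,7], [5,7,9]

so the chain groups are C_0 ≅ Z^11, C_1 ≅ Z^22, C_2 ≅ Z^13.

The boundary map ∂_1: C_1 → C_0 maps an edge to its endpoints' difference, ∂[p,q] = q − p. For instance
  ∂[1,10] = [10] − [1].
The 11×22 boundary matrix has rank 9 and Smith normal form diag(1,1,1,1,1,1,1,1,1).

Boundary ∂_2: C_2 → C_1 sends each 2-simplex [p,q,r] to [q,r] − [p,r] + [p,q]. For instance
  ∂[4,5,6] = [5,6] − [4,6] + [4,5],
  ∂[0,2,3] = [2,3] − [0,3] + [0,2].
The 22×13 boundary matrix has rank 12 and Smith normal form diag(1,1,1,1,1,1,1,1,1,1,1,1).

Now H_k = ker ∂_k / im ∂_{k+1}, so:

  H_0: rank C_0 − rank ∂_1 = 11 − 9 = 2, and the invariant factors of ∂_1 are all 1, so H_0 ≅ Z^2.
  H_1: rank ker ∂_1 − rank ∂_2 = (22 − 9) − 12 = 1, and the invariant factors of ∂_2 are all 1, so H_1 ≅ Z.
  H_2: rank ker ∂_2 − rank ∂_3 = (13 − 12) − 0 = 1, and there is no ∂_3, so H_2 ≅ Z.

As a check, the Euler characteristic is 11 − 22 + 13 = 2, which agrees with 2 − 1 + 1 = 2.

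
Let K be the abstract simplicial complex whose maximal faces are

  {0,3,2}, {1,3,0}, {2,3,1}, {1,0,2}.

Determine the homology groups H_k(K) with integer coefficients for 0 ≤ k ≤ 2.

We work with the vertex ordering 0 < 1 < 2 < 3. The simplices of K, each written with vertices in increasing order, are:

  0-simplices (4): [0], [1], [2], [3]
  1-simplices (6): [0,1], [0,2], [0,3], [1,2], [1,3], [2,3]
  2-simplices (4): [0,1,2], [0,1,3], [0,2,3], [1,2,3]

Hence C_0 ≅ Z^4, C_1 ≅ Z^6, C_2 ≅ Z^4.

∂_1: C_1 → C_0 maps an edge to its endpoints' difference, ∂[p,q] = q − p.
The resulting 4×6 matrix has rank 3, and its Smith normal form has invariant factors (1,1,1).

The boundary map ∂_2: C_2 → C_1 maps a triangle to the signed sum of its edges. For instance
  ∂[0,1,2] = [1,2] − [0,2] + [0,1],
  ∂[0,1,3] = [1,3] − [0,3] + [0,1].
As a 6×4 matrix over Z this has rank 3, with invariant factors (1,1,1).

Now H_k = ker ∂_k / im ∂_{k+1}, so:

  H_0: rank C_0 − rank ∂_1 = 4 − 3 = 1, and the invariant factors of ∂_1 are all 1, so H_0 = Z.
  H_1: rank ker ∂_1 − rank ∂_2 = (6 − 3) − 3 = 0, and the invariant factors of ∂_2 are all 1, so H_1 = 0.
  H_2: rank ker ∂_2 − rank ∂_3 = (4 − 3) − 0 = 1, and there is no ∂_3, so H_2 = Z.

As a check, the Euler characteristic is 4 − 6 + 4 = 2, which agrees with 1 − 0 + 1 = 2.
(K is a triangulation of the 2-sphere S^2.)

H_0 = Z,  H_1 = 0,  H_2 = Z.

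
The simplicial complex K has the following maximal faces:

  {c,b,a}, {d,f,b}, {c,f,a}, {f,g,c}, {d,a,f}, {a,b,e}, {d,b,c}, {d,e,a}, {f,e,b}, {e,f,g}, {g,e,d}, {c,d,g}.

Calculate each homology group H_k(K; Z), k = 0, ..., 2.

We work with the vertex ordering a < b < c < d < e < f < g. The simplices of K, each written with vertices in increasing order, are:

  0-simplices (7): a, b, c, d, e, f, g
  1-simplices (18): ab, ac, ad, ae, af, bc, bd, be, bf, cd, cf, cg, de, df, dg, ef, eg, fg
  2-simplices (12): abc, abe, acf, ade, adf, bcd, bdf, bef, cdg, cfg, deg, efg

Hence C_0 ≅ Z^7, C_1 ≅ Z^18, C_2 ≅ Z^12.

∂_1: C_1 → C_0 maps an edge to its endpoints' difference, ∂[p,q] = q − p. For instance
  ∂ac = c − a.
The resulting 7×18 matrix has rank 6, and its Smith normal form has invariant factors (1,1,1,1,1,1).

∂_2: C_2 → C_1 maps a triangle to the signed sum of its edges. For instance
  ∂cfg = fg − cg + cf,
  ∂ade = de − ae + ad.
The resulting 18×12 matrix has rank 12, and its Smith normal form has invariant factors (1,1,1,1,1,1,1,1,1,1,1,2).

From H_k ≅ ker(∂_k) / im(∂_{k+1}) we obtain:

  H_0: rank C_0 − rank ∂_1 = 7 − 6 = 1, and the invariant factors of ∂_1 are all 1, so H_0 = Z.
  H_1: rank ker ∂_1 − rank ∂_2 = (18 − 6) − 12 = 0, and ∂_2 has invariant factor 2 > 1, so H_1 = Z/2.
  H_2: rank ker ∂_2 − rank ∂_3 = (12 − 12) − 0 = 0, and there is no ∂_3, so H_2 = 0.

(K is a triangulation of the real projective plane RP^2.)

H_0 = Z,  H_1 = Z/2,  H_2 = 0.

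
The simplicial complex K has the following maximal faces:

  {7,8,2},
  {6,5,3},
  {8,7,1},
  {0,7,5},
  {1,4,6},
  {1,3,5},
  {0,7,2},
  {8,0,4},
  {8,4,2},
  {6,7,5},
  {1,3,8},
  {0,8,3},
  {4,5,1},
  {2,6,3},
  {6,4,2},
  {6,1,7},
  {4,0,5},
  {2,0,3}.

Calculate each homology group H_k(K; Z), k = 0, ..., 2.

H_0 ≅ Z,  H_1 ≅ Z ⊕ Z/2,  H_2 = 0.

Take the total order 0 < 1 < 2 < 3 < 4 < 5 < 6 < 7 < 8 on the vertex set. Then K (dimension 2) consists of the simplices:

  0-simplices (9): [0], [1], [2], [3], [4], [5], [6], [7], [8]
  1-simplices (27): (27 of them)
  2-simplices (18): [0,2,3], [0,2,7], [0,3,8], [0,4,5], [0,4,8], [0,5,7], [1,3,5], [1,3,8], [1,4,5], [1,4,6], [1,6,7], [1,7,8], [2,3,6], [2,4,6], [2,4,8], [2,7,8], [3,5,6], [5,6,7]

Hence C_0 ≅ Z^9, C_1 ≅ Z^27, C_2 ≅ Z^18.

Boundary ∂_1: C_1 → C_0 is given by ∂[p,q] = [q] − [p].
As a 9×27 matrix over Z this has rank 8, with invariant factors (1,1,1,1,1,1,1,1).

The boundary map ∂_2: C_2 → C_1 acts by ∂[p,q,r] = [q,r] − [p,r] + [p,q]. For instance
  ∂[1,4,5] = [4,5] − [1,5] + [1,4],
  ∂[0,4,8] = [4,8] − [0,8] + [0,4].
This gives a 27×18 integer matrix of rank 18; reducing to Smith normal form yields diagonal entries (1,1,1,1,1,1,1,1,1,1,1,1,1,1,1,1,1,2).

Now H_k = ker ∂_k / im ∂_{k+1}, so:

  H_0: rank C_0 − rank ∂_1 = 9 − 8 = 1, and the invariant factors of ∂_1 are all 1, so H_0 = Z.
  H_1: rank ker ∂_1 − rank ∂_2 = (27 − 8) − 18 = 1, and ∂_2 has invariant factor 2 > 1, so H_1 = Z ⊕ Z/2.
  H_2: rank ker ∂_2 − rank ∂_3 = (18 − 18) − 0 = 0, and there is no ∂_3, so H_2 = 0.

(K is a triangulation of the Klein bottle.)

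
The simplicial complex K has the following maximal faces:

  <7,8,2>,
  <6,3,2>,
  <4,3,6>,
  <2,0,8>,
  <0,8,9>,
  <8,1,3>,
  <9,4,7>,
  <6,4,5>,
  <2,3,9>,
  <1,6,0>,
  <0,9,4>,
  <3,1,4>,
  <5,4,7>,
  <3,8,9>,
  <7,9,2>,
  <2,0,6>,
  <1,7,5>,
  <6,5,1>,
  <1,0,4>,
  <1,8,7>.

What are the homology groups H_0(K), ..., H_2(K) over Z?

We work with the vertex ordering 0 < 1 < 2 < 3 < 4 < 5 < 6 < 7 < 8 < 9. The simplices of K, each written with vertices in increasing order, are:

  0-simplices (10): [0], [1], [2], [3], [4], [5], [6], [7], [8], [9]
  1-simplices (30): (30 of them)
  2-simplices (20): (20 of them)

Hence C_0 ≅ Z^10, C_1 ≅ Z^30, C_2 ≅ Z^20.

∂_1: C_1 → C_0 sends each edge [p,q] (with p < q) to q − p.
The resulting 10×30 matrix has rank 9, and its Smith normal form has invariant factors (1,1,1,1,1,1,1,1,1).

∂_2: C_2 → C_1 sends each 2-simplex [p,q,r] to [q,r] − [p,r] + [p,q]. For instance
  ∂[0,1,4] = [1,4] − [0,4] + [0,1],
  ∂[3,8,9] = [8,9] − [3,9] + [3,8].
As a 30×20 matrix over Z this has rank 20, with invariant factors (1,1,1,1,1,1,1,1,1,1,1,1,1,1,1,1,1,1,1,2).

Now H_k = ker ∂_k / im ∂_{k+1}, so:

  H_0: rank C_0 − rank ∂_1 = 10 − 9 = 1, and the invariant factors of ∂_1 are all 1, so H_0 = Z.
  H_1: rank ker ∂_1 − rank ∂_2 = (30 − 9) − 20 = 1, and ∂_2 has invariant factor 2 > 1, so H_1 = Z ⊕ Z/2.
  H_2: rank ker ∂_2 − rank ∂_3 = (20 − 20) − 0 = 0, and there is no ∂_3, so H_2 = 0.

H_0 = Z,  H_1 = Z ⊕ Z/2,  H_2 = 0.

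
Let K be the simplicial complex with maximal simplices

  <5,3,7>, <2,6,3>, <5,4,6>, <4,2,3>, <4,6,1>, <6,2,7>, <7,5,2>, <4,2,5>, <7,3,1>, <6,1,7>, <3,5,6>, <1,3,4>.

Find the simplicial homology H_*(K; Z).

We work with the vertex ordering 1 < 2 < 3 < 4 < 5 < 6 < 7. The simplices of K, each written with vertices in increasing order, are:

  0-simplices (7): [1], [2], [3], [4], [5], [6], [7]
  1-simplices (18): [1,3], [1,4], [1,6], [1,7], [2,3], [2,4], [2,5], [2,6], [2,7], [3,4], [3,5], [3,6], [3,7], [4,5], [4,6], [5,6], [5,7], [6,7]
  2-simplices (12): [1,3,4], [1,3,7], [1,4,6], [1,6,7], [2,3,4], [2,3,6], [2,4,5], [2,5,7], [2,6,7], [3,5,6], [3,5,7], [4,5,6]

Hence C_0 ≅ Z^7, C_1 ≅ Z^18, C_2 ≅ Z^12.

The boundary map ∂_1: C_1 → C_0 maps an edge to its endpoints' difference, ∂[p,q] = q − p.
This gives a 7×18 integer matrix of rank 6; reducing to Smith normal form yields diagonal entries (1,1,1,1,1,1).

The boundary map ∂_2: C_2 → C_1 acts by ∂[p,q,r] = [q,r] − [p,r] + [p,q]. For instance
  ∂[2,3,4] = [3,4] − [2,4] + [2,3],
  ∂[2,6,7] = [6,7] − [2,7] + [2,6].
The 18×12 boundary matrix has rank 12 and Smith normal form diag(1,1,1,1,1,1,1,1,1,1,1,2).

From H_k ≅ ker(∂_k) / im(∂_{k+1}) we obtain:

  H_0: rank C_0 − rank ∂_1 = 7 − 6 = 1, and the invariant factors of ∂_1 are all 1, so H_0 ≅ Z.
  H_1: rank ker ∂_1 − rank ∂_2 = (18 − 6) − 12 = 0, and ∂_2 has invariant factor 2 > 1, so H_1 ≅ Z/2.
  H_2: rank ker ∂_2 − rank ∂_3 = (12 − 12) − 0 = 0, and there is no ∂_3, so H_2 ≅ 0.

As a check, the Euler characteristic is 7 − 18 + 12 = 1, which agrees with 1 − 0 + 0 = 1.

H_0 ≅ Z,  H_1 ≅ Z/2,  H_2 = 0.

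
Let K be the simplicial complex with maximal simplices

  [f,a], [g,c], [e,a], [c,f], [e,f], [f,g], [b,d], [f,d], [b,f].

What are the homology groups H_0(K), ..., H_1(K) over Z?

We work with the vertex ordering a < b < c < d < e < f < g. The simplices of K, each written with vertices in increasing order, are:

  0-simplices (7): a, b, c, d, e, f, g
  1-simplices (9): ae, af, bd, bf, cf, cg, df, ef, fg

so the chain groups are C_0 ≅ Z^7, C_1 ≅ Z^9.

The boundary map ∂_1: C_1 → C_0 sends each edge [p,q] (with p < q) to q − p.
As a 7×9 matrix over Z this has rank 6, with invariant factors (1,1,1,1,1,1).

From H_k ≅ ker(∂_k) / im(∂_{k+1}) we obtain:

  H_0: rank C_0 − rank ∂_1 = 7 − 6 = 1, and the invariant factors of ∂_1 are all 1, so H_0 ≅ Z.
  H_1: rank ker ∂_1 − rank ∂_2 = (9 − 6) − 0 = 3, and there is no ∂_2, so H_1 ≅ Z^3.

(K is a triangulation of a wedge of 3 circles.)

H_0 ≅ Z,  H_1 ≅ Z^3.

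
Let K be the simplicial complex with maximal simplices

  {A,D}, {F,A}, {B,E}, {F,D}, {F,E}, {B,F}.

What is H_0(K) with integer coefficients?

H_0 ≅ Z.

We work with the vertex ordering A < B < D < E < F. The simplices of K, each written with vertices in increasing order, are:

  0-simplices (5): A, B, D, E, F
  1-simplices (6): AD, AF, BE, BF, DF, EF

giving chain groups C_0 ≅ Z^5, C_1 ≅ Z^6.

The boundary map ∂_1: C_1 → C_0 sends each edge [p,q] (with p < q) to q − p. For instance
  ∂AD = D − A.
This gives a 5×6 integer matrix of rank 4; reducing to Smith normal form yields diagonal entries (1,1,1,1).

From H_k ≅ ker(∂_k) / im(∂_{k+1}) we obtain:

  H_0: rank C_0 − rank ∂_1 = 5 − 4 = 1, and the invariant factors of ∂_1 are all 1, so H_0 ≅ Z.

(K is a triangulation of a wedge of 2 circles.)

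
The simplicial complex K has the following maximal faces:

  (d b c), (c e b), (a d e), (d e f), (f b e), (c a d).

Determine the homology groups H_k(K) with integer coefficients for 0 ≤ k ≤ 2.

H_0 = Z,  H_1 = Z,  H_2 = 0.

We work with the vertex ordering a < b < c < d < e < f. The simplices of K, each written with vertices in increasing order, are:

  0-simplices (6): a, b, c, d, e, f
  1-simplices (12): ac, ad, ae, bc, bd, be, bf, cd, ce, de, df, ef
  2-simplices (6): acd, ade, bcd, bce, bef, def

giving chain groups C_0 ≅ Z^6, C_1 ≅ Z^12, C_2 ≅ Z^6.

∂_1: C_1 → C_0 sends each edge [p,q] (with p < q) to q − p. For instance
  ∂ae = e − a.
The resulting 6×12 matrix has rank 5, and its Smith normal form has invariant factors (1,1,1,1,1).

∂_2: C_2 → C_1 sends each 2-simplex [p,q,r] to [q,r] − [p,r] + [p,q]. For instance
  ∂bce = ce − be + bc,
  ∂ade = de − ae + ad.
This gives a 12×6 integer matrix of rank 6; reducing to Smith normal form yields diagonal entries (1,1,1,1,1,1).

Reading off H_k = ker ∂_k / im ∂_{k+1}:

  H_0: rank C_0 − rank ∂_1 = 6 − 5 = 1, and the invariant factors of ∂_1 are all 1, so H_0 = Z.
  H_1: rank ker ∂_1 − rank ∂_2 = (12 − 5) − 6 = 1, and the invariant factors of ∂_2 are all 1, so H_1 = Z.
  H_2: rank ker ∂_2 − rank ∂_3 = (6 − 6) − 0 = 0, and there is no ∂_3, so H_2 = 0.

As a check, the Euler characteristic is 6 − 12 + 6 = 0, which agrees with 1 − 1 + 0 = 0.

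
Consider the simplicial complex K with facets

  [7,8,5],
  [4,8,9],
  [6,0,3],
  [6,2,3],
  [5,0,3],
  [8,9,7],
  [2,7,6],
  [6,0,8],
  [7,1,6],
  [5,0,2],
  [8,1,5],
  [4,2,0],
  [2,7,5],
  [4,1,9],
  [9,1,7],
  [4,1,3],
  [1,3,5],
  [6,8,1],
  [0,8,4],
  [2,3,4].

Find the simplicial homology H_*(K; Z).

Take the total order 0 < 1 < 2 < 3 < 4 < 5 < 6 < 7 < 8 < 9 on the vertex set. Then K (dimension 2) consists of the simplices:

  0-simplices (10): [0], [1], [2], [3], [4], [5], [6], [7], [8], [9]
  1-simplices (30): (30 of them)
  2-simplices (20): (20 of them)

Hence C_0 ≅ Z^10, C_1 ≅ Z^30, C_2 ≅ Z^20.

Boundary ∂_1: C_1 → C_0 sends each edge [p,q] (with p < q) to q − p. For instance
  ∂[1,7] = [7] − [1].
The 10×30 boundary matrix has rank 9 and Smith normal form diag(1,1,1,1,1,1,1,1,1).

∂_2: C_2 → C_1 acts by ∂[p,q,r] = [q,r] − [p,r] + [p,q]. For instance
  ∂[7,8,9] = [8,9] − [7,9] + [7,8],
  ∂[0,4,8] = [4,8] − [0,8] + [0,4].
As a 30×20 matrix over Z this has rank 20, with invariant factors (1,1,1,1,1,1,1,1,1,1,1,1,1,1,1,1,1,1,1,2).

Reading off H_k = ker ∂_k / im ∂_{k+1}:

  H_0: rank C_0 − rank ∂_1 = 10 − 9 = 1, and the invariant factors of ∂_1 are all 1, so H_0 ≅ Z.
  H_1: rank ker ∂_1 − rank ∂_2 = (30 − 9) − 20 = 1, and ∂_2 has invariant factor 2 > 1, so H_1 ≅ Z ⊕ Z/2.
  H_2: rank ker ∂_2 − rank ∂_3 = (20 − 20) − 0 = 0, and there is no ∂_3, so H_2 ≅ 0.

As a check, the Euler characteristic is 10 − 30 + 20 = 0, which agrees with 1 − 1 + 0 = 0.

H_0 ≅ Z,  H_1 ≅ Z ⊕ Z/2,  H_2 = 0.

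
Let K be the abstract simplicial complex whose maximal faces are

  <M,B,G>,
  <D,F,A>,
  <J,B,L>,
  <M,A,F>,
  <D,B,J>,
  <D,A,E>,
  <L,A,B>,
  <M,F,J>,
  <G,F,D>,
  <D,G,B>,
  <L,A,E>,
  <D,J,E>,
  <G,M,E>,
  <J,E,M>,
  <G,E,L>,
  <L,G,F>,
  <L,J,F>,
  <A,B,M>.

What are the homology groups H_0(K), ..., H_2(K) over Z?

We work with the vertex ordering A < B < D < E < F < G < J < L < M. The simplices of K, each written with vertices in increasing order, are:

  0-simplices (9): A, B, D, E, F, G, J, L, M
  1-simplices (27): AB, AD, AE, AF, AL, AM, BD, BG, BJ, BL, BM, DE, DF, DG, DJ, EG, EJ, EL, EM, FG, FJ, FL, FM, GL, GM, JL, JM
  2-simplices (18): ABL, ABM, ADE, ADF, AEL, AFM, BDG, BDJ, BGM, BJL, DEJ, DFG, EGL, EGM, EJM, FGL, FJL, FJM

giving chain groups C_0 ≅ Z^9, C_1 ≅ Z^27, C_2 ≅ Z^18.

∂_1: C_1 → C_0 sends each edge [p,q] (with p < q) to q − p.
The resulting 9×27 matrix has rank 8, and its Smith normal form has invariant factors (1,1,1,1,1,1,1,1).

The boundary map ∂_2: C_2 → C_1 acts by ∂[p,q,r] = [q,r] − [p,r] + [p,q]. For instance
  ∂ABL = BL − AL + AB,
  ∂ABM = BM − AM + AB.
This gives a 27×18 integer matrix of rank 17; reducing to Smith normal form yields diagonal entries (1,1,1,1,1,1,1,1,1,1,1,1,1,1,1,1,1).

Computing H_k = (kernel of ∂_k) / (image of ∂_{k+1}):

  H_0: rank C_0 − rank ∂_1 = 9 − 8 = 1, and the invariant factors of ∂_1 are all 1, so H_0 = Z.
  H_1: rank ker ∂_1 − rank ∂_2 = (27 − 8) − 17 = 2, and the invariant factors of ∂_2 are all 1, so H_1 = Z^2.
  H_2: rank ker ∂_2 − rank ∂_3 = (18 − 17) − 0 = 1, and there is no ∂_3, so H_2 = Z.

As a check, the Euler characteristic is 9 − 27 + 18 = 0, which agrees with 1 − 2 + 1 = 0.

H_0 = Z,  H_1 = Z^2,  H_2 = Z.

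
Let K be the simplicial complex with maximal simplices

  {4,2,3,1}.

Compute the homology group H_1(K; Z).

H_1 = 0.

K has 4 vertices, 6 edges, 4 triangles, 1 3-simplex.
rank ∂_1 = 3, rank ∂_2 = 3 ⇒ b_1 = 6 − 3 − 3 = 0; all invariant factors of ∂_2 are 1 so no torsion. So H_1 ≅ 0.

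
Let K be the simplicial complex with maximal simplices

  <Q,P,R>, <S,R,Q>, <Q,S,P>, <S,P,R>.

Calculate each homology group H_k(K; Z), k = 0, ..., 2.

H_0 = Z,  H_1 = 0,  H_2 = Z.

Take the total order P < Q < R < S on the vertex set. Then K (dimension 2) consists of the simplices:

  0-simplices (4): P, Q, R, S
  1-simplices (6): PQ, PR, PS, QR, QS, RS
  2-simplices (4): PQR, PQS, PRS, QRS

Hence C_0 ≅ Z^4, C_1 ≅ Z^6, C_2 ≅ Z^4.

∂_1: C_1 → C_0 maps an edge to its endpoints' difference, ∂[p,q] = q − p. For instance
  ∂PS = S − P.
The resulting 4×6 matrix has rank 3, and its Smith normal form has invariant factors (1,1,1).

∂_2: C_2 → C_1 acts by ∂[p,q,r] = [q,r] − [p,r] + [p,q]. For instance
  ∂QRS = RS − QS + QR,
  ∂PQS = QS − PS + PQ.
The resulting 6×4 matrix has rank 3, and its Smith normal form has invariant factors (1,1,1).

Computing H_k = (kernel of ∂_k) / (image of ∂_{k+1}):

  H_0: rank C_0 − rank ∂_1 = 4 − 3 = 1, and the invariant factors of ∂_1 are all 1, so H_0 = Z.
  H_1: rank ker ∂_1 − rank ∂_2 = (6 − 3) − 3 = 0, and the invariant factors of ∂_2 are all 1, so H_1 = 0.
  H_2: rank ker ∂_2 − rank ∂_3 = (4 − 3) − 0 = 1, and there is no ∂_3, so H_2 = Z.

As a check, the Euler characteristic is 4 − 6 + 4 = 2, which agrees with 1 − 0 + 1 = 2.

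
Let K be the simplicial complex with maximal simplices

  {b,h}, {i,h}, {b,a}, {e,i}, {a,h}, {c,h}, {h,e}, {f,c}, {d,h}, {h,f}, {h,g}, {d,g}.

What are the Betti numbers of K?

Order the vertices as a < b < c < d < e < f < g < h < i. Listing each simplex with vertices in this order, K has dimension 1 with simplices:

  0-simplices (9): a, b, c, d, e, f, g, h, i
  1-simplices (12): ab, ah, bh, cf, ch, dg, dh, eh, ei, fh, gh, hi

so the chain groups are C_0 ≅ Z^9, C_1 ≅ Z^12.

The boundary map ∂_1: C_1 → C_0 maps an edge to its endpoints' difference, ∂[p,q] = q − p.
The 9×12 boundary matrix has rank 8 and Smith normal form diag(1,1,1,1,1,1,1,1).

Reading off H_k = ker ∂_k / im ∂_{k+1}:

  H_0: rank C_0 − rank ∂_1 = 9 − 8 = 1, and the invariant factors of ∂_1 are all 1, so H_0 = Z.
  H_1: rank ker ∂_1 − rank ∂_2 = (12 − 8) − 0 = 4, and there is no ∂_2, so H_1 = Z^4.

As a check, the Euler characteristic is 9 − 12 = -3, which agrees with 1 − 4 = -3.

Hence the Betti numbers are b_0 = 1, b_1 = 4.

b_0 = 1, b_1 = 4.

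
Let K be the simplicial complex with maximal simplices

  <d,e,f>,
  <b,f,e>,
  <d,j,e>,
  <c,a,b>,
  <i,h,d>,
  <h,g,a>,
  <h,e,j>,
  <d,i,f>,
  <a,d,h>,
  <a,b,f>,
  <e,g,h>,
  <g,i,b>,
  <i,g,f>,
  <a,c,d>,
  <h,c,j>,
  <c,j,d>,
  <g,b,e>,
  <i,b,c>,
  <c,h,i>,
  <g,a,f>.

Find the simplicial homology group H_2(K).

H_2 = 0.

We work with the vertex ordering a < b < c < d < e < f < g < h < i < j. The simplices of K, each written with vertices in increasing order, are:

  0-simplices (10): a, b, c, d, e, f, g, h, i, j
  1-simplices (30): ab, ac, ad, af, ag, ah, bc, be, bf, bg, bi, cd, ch, ci, cj, de, df, dh, di, dj, ef, eg, eh, ej, fg, fi, gh, gi, hi, hj
  2-simplices (20): abc, abf, acd, adh, afg, agh, bci, bef, beg, bgi, cdj, chi, chj, def, dej, dfi, dhi, egh, ehj, fgi

Hence C_0 ≅ Z^10, C_1 ≅ Z^30, C_2 ≅ Z^20.

∂_1: C_1 → C_0 sends each edge [p,q] (with p < q) to q − p.
The resulting 10×30 matrix has rank 9, and its Smith normal form has invariant factors (1,1,1,1,1,1,1,1,1).

∂_2: C_2 → C_1 sends each 2-simplex [p,q,r] to [q,r] − [p,r] + [p,q]. For instance
  ∂chi = hi − ci + ch,
  ∂bgi = gi − bi + bg.
As a 30×20 matrix over Z this has rank 20, with invariant factors (1,1,1,1,1,1,1,1,1,1,1,1,1,1,1,1,1,1,1,2).

Now H_k = ker ∂_k / im ∂_{k+1}, so:

  H_2: rank ker ∂_2 − rank ∂_3 = (20 − 20) − 0 = 0, and there is no ∂_3, so H_2 = 0.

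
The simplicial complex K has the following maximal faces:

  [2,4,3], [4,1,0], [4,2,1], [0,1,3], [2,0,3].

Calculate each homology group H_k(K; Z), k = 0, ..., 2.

Fix the vertex order 0 < 1 < 2 < 3 < 4 and write every simplex with vertices in increasing order. Then dim K = 2 and the simplices of K are:

  0-simplices (5): [0], [1], [2], [3], [4]
  1-simplices (10): [0,1], [0,2], [0,3], [0,4], [1,2], [1,3], [1,4], [2,3], [2,4], [3,4]
  2-simplices (5): [0,1,3], [0,1,4], [0,2,3], [1,2,4], [2,3,4]

Hence C_0 ≅ Z^5, C_1 ≅ Z^10, C_2 ≅ Z^5.

Boundary ∂_1: C_1 → C_0 maps an edge to its endpoints' difference, ∂[p,q] = q − p. For instance
  ∂[0,1] = [1] − [0].
This gives a 5×10 integer matrix of rank 4; reducing to Smith normal form yields diagonal entries (1,1,1,1).

The boundary map ∂_2: C_2 → C_1 sends each 2-simplex [p,q,r] to [q,r] − [p,r] + [p,q]. For instance
  ∂[0,1,3] = [1,3] − [0,3] + [0,1],
  ∂[1,2,4] = [2,4] − [1,4] + [1,2].
This gives a 10×5 integer matrix of rank 5; reducing to Smith normal form yields diagonal entries (1,1,1,1,1).

Reading off H_k = ker ∂_k / im ∂_{k+1}:

  H_0: rank C_0 − rank ∂_1 = 5 − 4 = 1, and the invariant factors of ∂_1 are all 1, so H_0 = Z.
  H_1: rank ker ∂_1 − rank ∂_2 = (10 − 4) − 5 = 1, and the invariant factors of ∂_2 are all 1, so H_1 = Z.
  H_2: rank ker ∂_2 − rank ∂_3 = (5 − 5) − 0 = 0, and there is no ∂_3, so H_2 = 0.

As a check, the Euler characteristic is 5 − 10 + 5 = 0, which agrees with 1 − 1 + 0 = 0.
(K is a triangulation of the Möbius band.)

H_0 = Z,  H_1 = Z,  H_2 = 0.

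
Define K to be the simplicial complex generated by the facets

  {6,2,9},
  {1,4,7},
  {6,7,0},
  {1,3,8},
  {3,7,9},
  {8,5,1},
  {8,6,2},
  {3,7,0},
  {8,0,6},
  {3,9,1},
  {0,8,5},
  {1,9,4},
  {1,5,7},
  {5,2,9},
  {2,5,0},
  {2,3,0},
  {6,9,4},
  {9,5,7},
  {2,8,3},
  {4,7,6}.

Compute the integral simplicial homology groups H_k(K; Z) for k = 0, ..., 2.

H_0 ≅ Z,  H_1 ≅ Z ⊕ Z/2,  H_2 = 0.

Take the total order 0 < 1 < 2 < 3 < 4 < 5 < 6 < 7 < 8 < 9 on the vertex set. Then K (dimension 2) consists of the simplices:

  0-simplices (10): [0], [1], [2], [3], [4], [5], [6], [7], [8], [9]
  1-simplices (30): (30 of them)
  2-simplices (20): (20 of them)

so the chain groups are C_0 ≅ Z^10, C_1 ≅ Z^30, C_2 ≅ Z^20.

The boundary map ∂_1: C_1 → C_0 maps an edge to its endpoints' difference, ∂[p,q] = q − p. For instance
  ∂[0,8] = [8] − [0].
The 10×30 boundary matrix has rank 9 and Smith normal form diag(1,1,1,1,1,1,1,1,1).

The boundary map ∂_2: C_2 → C_1 sends each 2-simplex [p,q,r] to [q,r] − [p,r] + [p,q]. For instance
  ∂[0,6,7] = [6,7] − [0,7] + [0,6],
  ∂[0,2,5] = [2,5] − [0,5] + [0,2].
This gives a 30×20 integer matrix of rank 20; reducing to Smith normal form yields diagonal entries (1,1,1,1,1,1,1,1,1,1,1,1,1,1,1,1,1,1,1,2).

From H_k ≅ ker(∂_k) / im(∂_{k+1}) we obtain:

  H_0: rank C_0 − rank ∂_1 = 10 − 9 = 1, and the invariant factors of ∂_1 are all 1, so H_0 ≅ Z.
  H_1: rank ker ∂_1 − rank ∂_2 = (30 − 9) − 20 = 1, and ∂_2 has invariant factor 2 > 1, so H_1 ≅ Z ⊕ Z/2.
  H_2: rank ker ∂_2 − rank ∂_3 = (20 − 20) − 0 = 0, and there is no ∂_3, so H_2 ≅ 0.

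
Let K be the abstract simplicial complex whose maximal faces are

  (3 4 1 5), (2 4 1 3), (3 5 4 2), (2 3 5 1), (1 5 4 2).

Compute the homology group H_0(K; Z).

Take the total order 1 < 2 < 3 < 4 < 5 on the vertex set. Then K (dimension 3) consists of the simplices:

  0-simplices (5): [1], [2], [3], [4], [5]
  1-simplices (10): [1,2], [1,3], [1,4], [1,5], [2,3], [2,4], [2,5], [3,4], [3,5], [4,5]
  2-simplices (10): [1,2,3], [1,2,4], [1,2,5], [1,3,4], [1,3,5], [1,4,5], [2,3,4], [2,3,5], [2,4,5], [3,4,5]
  3-simplices (5): [1,2,3,4], [1,2,3,5], [1,2,4,5], [1,3,4,5], [2,3,4,5]

giving chain groups C_0 ≅ Z^5, C_1 ≅ Z^10, C_2 ≅ Z^10, C_3 ≅ Z^5.

The boundary map ∂_1: C_1 → C_0 maps an edge to its endpoints' difference, ∂[p,q] = q − p. For instance
  ∂[2,3] = [3] − [2].
The 5×10 boundary matrix has rank 4 and Smith normal form diag(1,1,1,1).

Boundary ∂_2: C_2 → C_1 sends each 2-simplex [p,q,r] to [q,r] − [p,r] + [p,q]. For instance
  ∂[1,2,5] = [2,5] − [1,5] + [1,2],
  ∂[1,3,4] = [3,4] − [1,4] + [1,3].
As a 10×10 matrix over Z this has rank 6, with invariant factors (1,1,1,1,1,1).

∂_3: C_3 → C_2 sends each 3-simplex σ to the alternating sum Σ_i (−1)^i (σ with its i-th vertex removed). For instance
  ∂[1,2,3,4] = [2,3,4] − [1,3,4] + [1,2,4] − [1,2,3],
  ∂[1,2,3,5] = [2,3,5] − [1,3,5] + [1,2,5] − [1,2,3].
This gives a 10×5 integer matrix of rank 4; reducing to Smith normal form yields diagonal entries (1,1,1,1).

Now H_k = ker ∂_k / im ∂_{k+1}, so:

  H_0: rank C_0 − rank ∂_1 = 5 − 4 = 1, and the invariant factors of ∂_1 are all 1, so H_0 ≅ Z.

H_0 = Z.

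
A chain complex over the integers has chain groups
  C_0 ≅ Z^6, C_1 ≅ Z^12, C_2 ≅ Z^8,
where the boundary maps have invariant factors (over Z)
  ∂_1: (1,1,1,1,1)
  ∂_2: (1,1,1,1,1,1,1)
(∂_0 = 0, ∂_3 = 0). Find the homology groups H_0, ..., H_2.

H_0: b_0 = 6 − 0 − 5 = 1; torsion from ∂_1 factors > 1: none. So H_0 = Z.
H_1: b_1 = 12 − 5 − 7 = 0; torsion from ∂_2 factors > 1: none. So H_1 = 0.
H_2: b_2 = 8 − 7 − 0 = 1; torsion from ∂_3 factors > 1: none. So H_2 = Z.

H_0 = Z,  H_1 = 0,  H_2 = Z.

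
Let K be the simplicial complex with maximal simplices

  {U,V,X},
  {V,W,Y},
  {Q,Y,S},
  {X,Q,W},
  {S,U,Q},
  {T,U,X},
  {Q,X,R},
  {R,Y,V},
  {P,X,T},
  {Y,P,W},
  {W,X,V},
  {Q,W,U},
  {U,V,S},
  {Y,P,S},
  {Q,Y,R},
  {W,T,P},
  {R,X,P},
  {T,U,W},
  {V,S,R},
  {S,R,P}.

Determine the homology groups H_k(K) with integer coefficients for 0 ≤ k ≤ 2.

H_0 ≅ Z,  H_1 ≅ Z ⊕ Z/2,  H_2 = 0.

Take the total order P < Q < R < S < T < U < V < W < X < Y on the vertex set. Then K (dimension 2) consists of the simplices:

  0-simplices (10): P, Q, R, S, T, U, V, W, X, Y
  1-simplices (30): PR, PS, PT, PW, PX, PY, QR, QS, QU, QW, QX, QY, RS, RV, RX, RY, SU, SV, SY, TU, TW, TX, UV, UW, UX, VW, VX, VY, WX, WY
  2-simplices (20): PRS, PRX, PSY, PTW, PTX, PWY, QRX, QRY, QSU, QSY, QUW, QWX, RSV, RVY, SUV, TUW, TUX, UVX, VWX, VWY

giving chain groups C_0 ≅ Z^10, C_1 ≅ Z^30, C_2 ≅ Z^20.

Boundary ∂_1: C_1 → C_0 sends each edge [p,q] (with p < q) to q − p.
The resulting 10×30 matrix has rank 9, and its Smith normal form has invariant factors (1,1,1,1,1,1,1,1,1).

The boundary map ∂_2: C_2 → C_1 maps a triangle to the signed sum of its edges. For instance
  ∂VWY = WY − VY + VW,
  ∂QUW = UW − QW + QU.
The 30×20 boundary matrix has rank 20 and Smith normal form diag(1,1,1,1,1,1,1,1,1,1,1,1,1,1,1,1,1,1,1,2).

Reading off H_k = ker ∂_k / im ∂_{k+1}:

  H_0: rank C_0 − rank ∂_1 = 10 − 9 = 1, and the invariant factors of ∂_1 are all 1, so H_0 = Z.
  H_1: rank ker ∂_1 − rank ∂_2 = (30 − 9) − 20 = 1, and ∂_2 has invariant factor 2 > 1, so H_1 = Z ⊕ Z/2.
  H_2: rank ker ∂_2 − rank ∂_3 = (20 − 20) − 0 = 0, and there is no ∂_3, so H_2 = 0.

As a check, the Euler characteristic is 10 − 30 + 20 = 0, which agrees with 1 − 1 + 0 = 0.
(K is a triangulation of the Klein bottle.)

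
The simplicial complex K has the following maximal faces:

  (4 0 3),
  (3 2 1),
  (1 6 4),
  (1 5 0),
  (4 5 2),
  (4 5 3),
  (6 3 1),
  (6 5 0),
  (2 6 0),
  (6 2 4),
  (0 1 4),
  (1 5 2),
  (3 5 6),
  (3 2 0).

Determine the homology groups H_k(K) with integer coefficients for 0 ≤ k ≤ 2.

H_0 = Z,  H_1 = Z^2,  H_2 = Z.

We work with the vertex ordering 0 < 1 < 2 < 3 < 4 < 5 < 6. The simplices of K, each written with vertices in increasing order, are:

  0-simplices (7): [0], [1], [2], [3], [4], [5], [6]
  1-simplices (21): [0,1], [0,2], [0,3], [0,4], [0,5], [0,6], [1,2], [1,3], [1,4], [1,5], [1,6], [2,3], [2,4], [2,5], [2,6], [3,4], [3,5], [3,6], [4,5], [4,6], [5,6]
  2-simplices (14): [0,1,4], [0,1,5], [0,2,3], [0,2,6], [0,3,4], [0,5,6], [1,2,3], [1,2,5], [1,3,6], [1,4,6], [2,4,5], [2,4,6], [3,4,5], [3,5,6]

so the chain groups are C_0 ≅ Z^7, C_1 ≅ Z^21, C_2 ≅ Z^14.

Boundary ∂_1: C_1 → C_0 is given by ∂[p,q] = [q] − [p].
As a 7×21 matrix over Z this has rank 6, with invariant factors (1,1,1,1,1,1).

Boundary ∂_2: C_2 → C_1 maps a triangle to the signed sum of its edges. For instance
  ∂[3,4,5] = [4,5] − [3,5] + [3,4],
  ∂[2,4,5] = [4,5] − [2,5] + [2,4].
The 21×14 boundary matrix has rank 13 and Smith normal form diag(1,1,1,1,1,1,1,1,1,1,1,1,1).

Now H_k = ker ∂_k / im ∂_{k+1}, so:

  H_0: rank C_0 − rank ∂_1 = 7 − 6 = 1, and the invariant factors of ∂_1 are all 1, so H_0 ≅ Z.
  H_1: rank ker ∂_1 − rank ∂_2 = (21 − 6) − 13 = 2, and the invariant factors of ∂_2 are all 1, so H_1 ≅ Z^2.
  H_2: rank ker ∂_2 − rank ∂_3 = (14 − 13) − 0 = 1, and there is no ∂_3, so H_2 ≅ Z.

As a check, the Euler characteristic is 7 − 21 + 14 = 0, which agrees with 1 − 2 + 1 = 0.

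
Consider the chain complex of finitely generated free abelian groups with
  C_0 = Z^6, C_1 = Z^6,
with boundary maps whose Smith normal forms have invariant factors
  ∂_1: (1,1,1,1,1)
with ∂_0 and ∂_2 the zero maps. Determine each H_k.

H_0 = Z,  H_1 = Z.

H_0: b_0 = 6 − 0 − 5 = 1; torsion from ∂_1 factors > 1: none. So H_0 = Z.
H_1: b_1 = 6 − 5 − 0 = 1; torsion from ∂_2 factors > 1: none. So H_1 = Z.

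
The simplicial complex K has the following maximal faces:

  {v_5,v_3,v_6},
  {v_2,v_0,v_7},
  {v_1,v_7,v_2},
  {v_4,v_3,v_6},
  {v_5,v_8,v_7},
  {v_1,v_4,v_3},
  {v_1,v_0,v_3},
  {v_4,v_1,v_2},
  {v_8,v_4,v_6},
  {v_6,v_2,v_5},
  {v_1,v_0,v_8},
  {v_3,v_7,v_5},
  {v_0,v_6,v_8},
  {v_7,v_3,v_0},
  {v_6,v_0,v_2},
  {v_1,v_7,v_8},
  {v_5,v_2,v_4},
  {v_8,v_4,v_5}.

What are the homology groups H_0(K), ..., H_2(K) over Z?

Take the total order v_0 < v_1 < v_2 < v_3 < v_4 < v_5 < v_6 < v_7 < v_8 on the vertex set. Then K (dimension 2) consists of the simplices:

  0-simplices (9): [v_0], [v_1], [v_2], [v_3], [v_4], [v_5], [v_6], [v_7], [v_8]
  1-simplices (27): (27 of them)
  2-simplices (18): (18 of them)

Hence C_0 ≅ Z^9, C_1 ≅ Z^27, C_2 ≅ Z^18.

∂_1: C_1 → C_0 sends each edge [p,q] (with p < q) to q − p.
The 9×27 boundary matrix has rank 8 and Smith normal form diag(1,1,1,1,1,1,1,1).

Boundary ∂_2: C_2 → C_1 acts by ∂[p,q,r] = [q,r] − [p,r] + [p,q]. For instance
  ∂[v_1,v_2,v_7] = [v_2,v_7] − [v_1,v_7] + [v_1,v_2],
  ∂[v_0,v_1,v_8] = [v_1,v_8] − [v_0,v_8] + [v_0,v_1].
As a 27×18 matrix over Z this has rank 18, with invariant factors (1,1,1,1,1,1,1,1,1,1,1,1,1,1,1,1,1,2).

Computing H_k = (kernel of ∂_k) / (image of ∂_{k+1}):

  H_0: rank C_0 − rank ∂_1 = 9 − 8 = 1, and the invariant factors of ∂_1 are all 1, so H_0 = Z.
  H_1: rank ker ∂_1 − rank ∂_2 = (27 − 8) − 18 = 1, and ∂_2 has invariant factor 2 > 1, so H_1 = Z ⊕ Z/2Z.
  H_2: rank ker ∂_2 − rank ∂_3 = (18 − 18) − 0 = 0, and there is no ∂_3, so H_2 = 0.

(K is a triangulation of the Klein bottle.)

H_0 = Z,  H_1 = Z ⊕ Z/2Z,  H_2 = 0.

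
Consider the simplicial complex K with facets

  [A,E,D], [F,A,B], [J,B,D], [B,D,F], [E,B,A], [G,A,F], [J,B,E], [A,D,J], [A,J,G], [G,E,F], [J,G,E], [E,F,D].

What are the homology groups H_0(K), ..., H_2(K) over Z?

H_0 ≅ Z,  H_1 ≅ Z/2,  H_2 = 0.

Take the total order A < B < D < E < F < G < J on the vertex set. Then K (dimension 2) consists of the simplices:

  0-simplices (7): A, B, D, E, F, G, J
  1-simplices (18): AB, AD, AE, AF, AG, AJ, BD, BE, BF, BJ, DE, DF, DJ, EF, EG, EJ, FG, GJ
  2-simplices (12): ABE, ABF, ADE, ADJ, AFG, AGJ, BDF, BDJ, BEJ, DEF, EFG, EGJ

Hence C_0 ≅ Z^7, C_1 ≅ Z^18, C_2 ≅ Z^12.

The boundary map ∂_1: C_1 → C_0 maps an edge to its endpoints' difference, ∂[p,q] = q − p. For instance
  ∂BD = D − B.
As a 7×18 matrix over Z this has rank 6, with invariant factors (1,1,1,1,1,1).

∂_2: C_2 → C_1 sends each 2-simplex [p,q,r] to [q,r] − [p,r] + [p,q]. For instance
  ∂ADE = DE − AE + AD,
  ∂EGJ = GJ − EJ + EG.
The resulting 18×12 matrix has rank 12, and its Smith normal form has invariant factors (1,1,1,1,1,1,1,1,1,1,1,2).

Now H_k = ker ∂_k / im ∂_{k+1}, so:

  H_0: rank C_0 − rank ∂_1 = 7 − 6 = 1, and the invariant factors of ∂_1 are all 1, so H_0 = Z.
  H_1: rank ker ∂_1 − rank ∂_2 = (18 − 6) − 12 = 0, and ∂_2 has invariant factor 2 > 1, so H_1 = Z/2.
  H_2: rank ker ∂_2 − rank ∂_3 = (12 − 12) − 0 = 0, and there is no ∂_3, so H_2 = 0.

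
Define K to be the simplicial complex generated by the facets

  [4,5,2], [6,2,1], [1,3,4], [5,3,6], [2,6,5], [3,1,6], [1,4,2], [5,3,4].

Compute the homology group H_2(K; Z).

We work with the vertex ordering 1 < 2 < 3 < 4 < 5 < 6. The simplices of K, each written with vertices in increasing order, are:

  0-simplices (6): [1], [2], [3], [4], [5], [6]
  1-simplices (12): [1,2], [1,3], [1,4], [1,6], [2,4], [2,5], [2,6], [3,4], [3,5], [3,6], [4,5], [5,6]
  2-simplices (8): [1,2,4], [1,2,6], [1,3,4], [1,3,6], [2,4,5], [2,5,6], [3,4,5], [3,5,6]

giving chain groups C_0 ≅ Z^6, C_1 ≅ Z^12, C_2 ≅ Z^8.

∂_1: C_1 → C_0 is given by ∂[p,q] = [q] − [p]. For instance
  ∂[1,2] = [2] − [1].
As a 6×12 matrix over Z this has rank 5, with invariant factors (1,1,1,1,1).

Boundary ∂_2: C_2 → C_1 maps a triangle to the signed sum of its edges. For instance
  ∂[1,2,4] = [2,4] − [1,4] + [1,2],
  ∂[2,4,5] = [4,5] − [2,5] + [2,4].
As a 12×8 matrix over Z this has rank 7, with invariant factors (1,1,1,1,1,1,1).

Computing H_k = (kernel of ∂_k) / (image of ∂_{k+1}):

  H_2: rank ker ∂_2 − rank ∂_3 = (8 − 7) − 0 = 1, and there is no ∂_3, so H_2 = Z.

H_2 ≅ Z.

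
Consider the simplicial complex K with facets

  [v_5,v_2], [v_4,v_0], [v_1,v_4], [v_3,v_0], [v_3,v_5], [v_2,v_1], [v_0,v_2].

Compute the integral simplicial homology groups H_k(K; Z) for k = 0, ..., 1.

H_0 ≅ Z,  H_1 ≅ Z^2.

Fix the vertex order v_0 < v_1 < v_2 < v_3 < v_4 < v_5 and write every simplex with vertices in increasing order. Then dim K = 1 and the simplices of K are:

  0-simplices (6): [v_0], [v_1], [v_2], [v_3], [v_4], [v_5]
  1-simplices (7): [v_0,v_2], [v_0,v_3], [v_0,v_4], [v_1,v_2], [v_1,v_4], [v_2,v_5], [v_3,v_5]

so the chain groups are C_0 ≅ Z^6, C_1 ≅ Z^7.

The boundary map ∂_1: C_1 → C_0 maps an edge to its endpoints' difference, ∂[p,q] = q − p.
This gives a 6×7 integer matrix of rank 5; reducing to Smith normal form yields diagonal entries (1,1,1,1,1).

Now H_k = ker ∂_k / im ∂_{k+1}, so:

  H_0: rank C_0 − rank ∂_1 = 6 − 5 = 1, and the invariant factors of ∂_1 are all 1, so H_0 = Z.
  H_1: rank ker ∂_1 − rank ∂_2 = (7 − 5) − 0 = 2, and there is no ∂_2, so H_1 = Z^2.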